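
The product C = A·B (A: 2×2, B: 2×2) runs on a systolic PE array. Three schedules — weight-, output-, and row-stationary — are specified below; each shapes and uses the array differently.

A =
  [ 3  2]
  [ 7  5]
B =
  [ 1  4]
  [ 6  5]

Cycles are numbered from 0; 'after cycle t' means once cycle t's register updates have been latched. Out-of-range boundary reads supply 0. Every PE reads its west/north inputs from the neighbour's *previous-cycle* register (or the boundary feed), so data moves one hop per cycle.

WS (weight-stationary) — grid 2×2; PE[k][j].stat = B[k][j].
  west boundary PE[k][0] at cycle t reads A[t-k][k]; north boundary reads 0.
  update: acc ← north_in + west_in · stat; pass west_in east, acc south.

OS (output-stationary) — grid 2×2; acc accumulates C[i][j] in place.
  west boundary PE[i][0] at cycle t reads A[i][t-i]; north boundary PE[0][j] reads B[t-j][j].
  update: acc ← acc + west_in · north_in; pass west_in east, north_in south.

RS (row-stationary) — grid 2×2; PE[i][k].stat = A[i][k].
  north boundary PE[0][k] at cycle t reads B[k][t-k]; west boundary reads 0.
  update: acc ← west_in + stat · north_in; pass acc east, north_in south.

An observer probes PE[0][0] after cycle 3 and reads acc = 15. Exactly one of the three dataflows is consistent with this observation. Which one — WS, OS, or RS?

dataflow = OS

WS [2×2] PE[0][0] across cycles:
  [0] (0,0) acc=3 (h:3 v:3)
  [1] (0,0) acc=7 (h:7 v:7)
  [2] (0,0) acc=0 (h:0 v:0)
  [3] (0,0) acc=0 (h:0 v:0)
OS [2×2] PE[0][0] across cycles:
  [0] (0,0) acc=3 (h:3 v:1)
  [1] (0,0) acc=15 (h:2 v:6)
  [2] (0,0) acc=15 (h:0 v:0)
  [3] (0,0) acc=15 (h:0 v:0)
RS [2×2] PE[0][0] across cycles:
  [0] (0,0) acc=3 (h:3 v:1)
  [1] (0,0) acc=12 (h:12 v:4)
  [2] (0,0) acc=0 (h:0 v:0)
  [3] (0,0) acc=0 (h:0 v:0)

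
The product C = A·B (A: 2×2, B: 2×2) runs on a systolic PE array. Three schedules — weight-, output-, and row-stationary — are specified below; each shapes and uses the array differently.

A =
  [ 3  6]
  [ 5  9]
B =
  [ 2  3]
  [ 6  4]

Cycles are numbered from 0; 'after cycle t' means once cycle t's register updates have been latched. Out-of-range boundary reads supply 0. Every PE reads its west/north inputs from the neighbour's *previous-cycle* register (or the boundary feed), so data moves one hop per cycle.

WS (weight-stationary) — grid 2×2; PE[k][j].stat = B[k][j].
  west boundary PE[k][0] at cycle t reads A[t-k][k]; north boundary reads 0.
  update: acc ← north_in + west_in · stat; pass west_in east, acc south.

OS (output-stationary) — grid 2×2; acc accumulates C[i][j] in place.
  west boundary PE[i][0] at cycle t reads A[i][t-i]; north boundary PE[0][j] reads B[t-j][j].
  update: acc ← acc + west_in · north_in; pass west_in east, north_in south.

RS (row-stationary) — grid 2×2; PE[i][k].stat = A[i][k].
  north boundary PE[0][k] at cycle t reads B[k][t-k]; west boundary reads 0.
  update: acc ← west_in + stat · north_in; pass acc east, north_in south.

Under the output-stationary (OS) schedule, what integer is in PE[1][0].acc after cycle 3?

PE[1][0].acc = 64

OS on a 2×2 grid — tracing PE[1][0] and its feeders:
  cycle 0: PE[0][0] → acc 6, east 3, south 2
  cycle 0: PE[1][0] → acc 0, east 0, south 0
  cycle 1: PE[0][0] → acc 42, east 6, south 6
  cycle 1: PE[1][0] → acc 10, east 5, south 2
  cycle 2: PE[0][0] → acc 42, east 0, south 0
  cycle 2: PE[1][0] → acc 64, east 9, south 6
  cycle 3: PE[0][0] → acc 42, east 0, south 0
  cycle 3: PE[1][0] → acc 64, east 0, south 0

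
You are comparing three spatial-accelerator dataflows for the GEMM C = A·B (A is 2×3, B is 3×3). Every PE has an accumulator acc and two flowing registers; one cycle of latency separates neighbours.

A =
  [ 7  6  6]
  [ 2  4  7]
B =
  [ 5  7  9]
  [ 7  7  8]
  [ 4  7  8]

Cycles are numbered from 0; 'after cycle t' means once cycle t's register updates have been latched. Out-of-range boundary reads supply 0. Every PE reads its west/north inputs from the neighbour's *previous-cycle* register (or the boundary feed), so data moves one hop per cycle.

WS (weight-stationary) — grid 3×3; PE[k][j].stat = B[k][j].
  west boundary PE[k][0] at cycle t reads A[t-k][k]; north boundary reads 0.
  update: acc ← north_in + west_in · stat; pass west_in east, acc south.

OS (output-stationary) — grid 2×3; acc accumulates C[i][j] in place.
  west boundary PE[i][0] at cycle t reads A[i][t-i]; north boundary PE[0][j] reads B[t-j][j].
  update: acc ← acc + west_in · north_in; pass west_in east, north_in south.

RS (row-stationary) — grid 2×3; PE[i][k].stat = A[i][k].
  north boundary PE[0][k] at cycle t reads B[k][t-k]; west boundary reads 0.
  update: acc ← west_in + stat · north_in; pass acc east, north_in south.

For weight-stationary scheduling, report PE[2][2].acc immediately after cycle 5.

PE[2][2].acc = 106

Tracing WS — 3×3 array, target PE[2][2]:
  [0] (1,2) acc=0 (h:0 v:0)
  [0] (2,1) acc=0 (h:0 v:0)
  [0] (2,2) acc=0 (h:0 v:0)
  [1] (1,2) acc=0 (h:0 v:0)
  [1] (2,1) acc=0 (h:0 v:0)
  [1] (2,2) acc=0 (h:0 v:0)
  [2] (1,2) acc=0 (h:0 v:0)
  [2] (2,1) acc=0 (h:0 v:0)
  [2] (2,2) acc=0 (h:0 v:0)
  [3] (1,2) acc=111 (h:6 v:111)
  [3] (2,1) acc=133 (h:6 v:133)
  [3] (2,2) acc=0 (h:0 v:0)
  [4] (1,2) acc=50 (h:4 v:50)
  [4] (2,1) acc=91 (h:7 v:91)
  [4] (2,2) acc=159 (h:6 v:159)
  [5] (1,2) acc=0 (h:0 v:0)
  [5] (2,1) acc=0 (h:0 v:0)
  [5] (2,2) acc=106 (h:7 v:106)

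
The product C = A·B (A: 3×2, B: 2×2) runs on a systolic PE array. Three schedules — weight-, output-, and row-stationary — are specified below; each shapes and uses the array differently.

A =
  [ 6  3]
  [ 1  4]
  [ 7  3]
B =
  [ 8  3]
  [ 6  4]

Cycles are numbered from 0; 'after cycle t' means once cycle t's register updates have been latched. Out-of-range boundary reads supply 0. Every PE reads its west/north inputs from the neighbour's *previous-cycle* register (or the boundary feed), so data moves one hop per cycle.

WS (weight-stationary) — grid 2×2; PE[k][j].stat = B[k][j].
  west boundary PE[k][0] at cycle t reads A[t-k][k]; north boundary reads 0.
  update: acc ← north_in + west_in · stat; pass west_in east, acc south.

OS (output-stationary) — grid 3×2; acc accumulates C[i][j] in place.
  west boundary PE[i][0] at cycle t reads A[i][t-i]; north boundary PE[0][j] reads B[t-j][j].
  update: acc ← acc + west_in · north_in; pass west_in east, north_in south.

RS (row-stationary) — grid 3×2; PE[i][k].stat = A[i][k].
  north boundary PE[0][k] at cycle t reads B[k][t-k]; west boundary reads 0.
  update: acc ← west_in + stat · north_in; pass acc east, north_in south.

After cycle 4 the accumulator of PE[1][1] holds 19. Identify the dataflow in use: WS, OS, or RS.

dataflow = OS

Under WS (2×2), PE[1][1]:
  cycle 0: PE[1][1] → acc 0, east 0, south 0
  cycle 1: PE[1][1] → acc 0, east 0, south 0
  cycle 2: PE[1][1] → acc 30, east 3, south 30
  cycle 3: PE[1][1] → acc 19, east 4, south 19
  cycle 4: PE[1][1] → acc 33, east 3, south 33
Under OS (3×2), PE[1][1]:
  cycle 0: PE[1][1] → acc 0, east 0, south 0
  cycle 1: PE[1][1] → acc 0, east 0, south 0
  cycle 2: PE[1][1] → acc 3, east 1, south 3
  cycle 3: PE[1][1] → acc 19, east 4, south 4
  cycle 4: PE[1][1] → acc 19, east 0, south 0
Under RS (3×2), PE[1][1]:
  cycle 0: PE[1][1] → acc 0, east 0, south 0
  cycle 1: PE[1][1] → acc 0, east 0, south 0
  cycle 2: PE[1][1] → acc 32, east 32, south 6
  cycle 3: PE[1][1] → acc 19, east 19, south 4
  cycle 4: PE[1][1] → acc 0, east 0, south 0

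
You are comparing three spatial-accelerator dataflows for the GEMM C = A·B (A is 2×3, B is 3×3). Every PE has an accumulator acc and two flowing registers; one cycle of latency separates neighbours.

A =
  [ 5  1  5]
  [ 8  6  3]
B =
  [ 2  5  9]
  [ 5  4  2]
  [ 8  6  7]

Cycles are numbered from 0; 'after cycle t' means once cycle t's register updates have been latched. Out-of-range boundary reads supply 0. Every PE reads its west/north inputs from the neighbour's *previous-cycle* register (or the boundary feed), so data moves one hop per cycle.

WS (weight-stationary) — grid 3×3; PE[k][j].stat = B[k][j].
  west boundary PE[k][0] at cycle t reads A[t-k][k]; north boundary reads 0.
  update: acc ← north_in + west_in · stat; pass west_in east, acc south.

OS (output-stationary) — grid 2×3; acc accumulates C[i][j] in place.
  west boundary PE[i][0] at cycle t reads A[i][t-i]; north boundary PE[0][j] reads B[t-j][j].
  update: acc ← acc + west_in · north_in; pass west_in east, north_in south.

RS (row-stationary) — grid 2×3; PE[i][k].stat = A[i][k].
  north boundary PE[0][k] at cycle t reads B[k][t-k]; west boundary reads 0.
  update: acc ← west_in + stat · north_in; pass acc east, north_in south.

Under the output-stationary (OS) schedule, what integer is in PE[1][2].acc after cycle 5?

OS (2×3). Following PE[1][2] plus its west/north inputs:
  c0 r0c2: 0 / 0 / 0
  c0 r1c1: 0 / 0 / 0
  c0 r1c2: 0 / 0 / 0
  c1 r0c2: 0 / 0 / 0
  c1 r1c1: 0 / 0 / 0
  c1 r1c2: 0 / 0 / 0
  c2 r0c2: 45 / 5 / 9
  c2 r1c1: 40 / 8 / 5
  c2 r1c2: 0 / 0 / 0
  c3 r0c2: 47 / 1 / 2
  c3 r1c1: 64 / 6 / 4
  c3 r1c2: 72 / 8 / 9
  c4 r0c2: 82 / 5 / 7
  c4 r1c1: 82 / 3 / 6
  c4 r1c2: 84 / 6 / 2
  c5 r0c2: 82 / 0 / 0
  c5 r1c1: 82 / 0 / 0
  c5 r1c2: 105 / 3 / 7

PE[1][2].acc = 105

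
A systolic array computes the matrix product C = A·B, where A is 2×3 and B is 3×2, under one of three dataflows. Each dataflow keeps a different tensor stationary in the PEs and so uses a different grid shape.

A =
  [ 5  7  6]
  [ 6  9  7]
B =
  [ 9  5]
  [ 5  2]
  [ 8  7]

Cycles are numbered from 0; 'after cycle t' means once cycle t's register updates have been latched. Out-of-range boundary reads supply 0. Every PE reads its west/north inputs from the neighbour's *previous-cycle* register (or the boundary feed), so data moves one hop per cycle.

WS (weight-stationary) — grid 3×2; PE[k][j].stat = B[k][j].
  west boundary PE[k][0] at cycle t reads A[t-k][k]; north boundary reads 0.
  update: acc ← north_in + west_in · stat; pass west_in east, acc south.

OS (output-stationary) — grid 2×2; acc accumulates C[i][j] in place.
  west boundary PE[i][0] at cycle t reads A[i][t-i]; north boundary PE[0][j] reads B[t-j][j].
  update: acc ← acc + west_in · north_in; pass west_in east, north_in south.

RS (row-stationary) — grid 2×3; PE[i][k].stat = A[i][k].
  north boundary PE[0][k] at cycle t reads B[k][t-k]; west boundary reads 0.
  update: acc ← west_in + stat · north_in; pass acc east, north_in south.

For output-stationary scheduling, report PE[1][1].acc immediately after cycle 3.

PE[1][1].acc = 48

OS 2×2: PE[1][1] cycle-by-cycle (with neighbour feeds):
  c0 r0c1: 0 / 0 / 0
  c0 r1c0: 0 / 0 / 0
  c0 r1c1: 0 / 0 / 0
  c1 r0c1: 25 / 5 / 5
  c1 r1c0: 54 / 6 / 9
  c1 r1c1: 0 / 0 / 0
  c2 r0c1: 39 / 7 / 2
  c2 r1c0: 99 / 9 / 5
  c2 r1c1: 30 / 6 / 5
  c3 r0c1: 81 / 6 / 7
  c3 r1c0: 155 / 7 / 8
  c3 r1c1: 48 / 9 / 2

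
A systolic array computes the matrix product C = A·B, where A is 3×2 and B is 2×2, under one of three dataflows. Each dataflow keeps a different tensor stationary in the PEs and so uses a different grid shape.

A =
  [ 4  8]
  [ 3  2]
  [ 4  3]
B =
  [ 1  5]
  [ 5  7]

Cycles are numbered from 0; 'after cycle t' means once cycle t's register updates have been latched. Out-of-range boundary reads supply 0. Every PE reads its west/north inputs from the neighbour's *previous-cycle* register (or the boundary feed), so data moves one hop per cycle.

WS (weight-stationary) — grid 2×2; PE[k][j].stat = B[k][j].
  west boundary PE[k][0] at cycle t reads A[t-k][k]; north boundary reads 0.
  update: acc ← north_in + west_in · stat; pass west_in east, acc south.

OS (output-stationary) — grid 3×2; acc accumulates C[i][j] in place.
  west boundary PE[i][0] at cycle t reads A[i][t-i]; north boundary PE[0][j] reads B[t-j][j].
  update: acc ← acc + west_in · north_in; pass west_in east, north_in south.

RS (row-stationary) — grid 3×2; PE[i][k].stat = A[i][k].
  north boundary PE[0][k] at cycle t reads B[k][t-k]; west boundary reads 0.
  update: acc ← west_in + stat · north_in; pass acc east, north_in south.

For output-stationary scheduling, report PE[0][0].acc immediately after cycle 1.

OS (3×2). Following PE[0][0] plus its west/north inputs:
  @0  [0,0]  acc 4  |  →4  ↓1
  @1  [0,0]  acc 44  |  →8  ↓5

PE[0][0].acc = 44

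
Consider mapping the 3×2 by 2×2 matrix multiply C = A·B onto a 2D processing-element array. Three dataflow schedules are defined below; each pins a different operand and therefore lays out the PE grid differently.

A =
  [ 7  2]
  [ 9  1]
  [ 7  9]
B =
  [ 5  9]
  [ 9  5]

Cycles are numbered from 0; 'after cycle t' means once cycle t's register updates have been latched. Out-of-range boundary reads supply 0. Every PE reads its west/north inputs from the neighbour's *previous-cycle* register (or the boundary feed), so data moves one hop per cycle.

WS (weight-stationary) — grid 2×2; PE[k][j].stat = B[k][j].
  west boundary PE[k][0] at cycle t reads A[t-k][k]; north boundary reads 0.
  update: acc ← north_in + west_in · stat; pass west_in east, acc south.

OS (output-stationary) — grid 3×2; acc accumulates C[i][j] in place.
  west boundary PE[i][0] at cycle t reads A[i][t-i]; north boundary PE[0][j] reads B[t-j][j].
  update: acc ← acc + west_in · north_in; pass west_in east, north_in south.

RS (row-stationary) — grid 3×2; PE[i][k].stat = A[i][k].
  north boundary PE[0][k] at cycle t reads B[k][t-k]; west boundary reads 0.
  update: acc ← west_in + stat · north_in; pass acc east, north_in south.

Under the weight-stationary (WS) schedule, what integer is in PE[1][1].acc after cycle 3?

PE[1][1].acc = 86

WS 2×2: PE[1][1] cycle-by-cycle (with neighbour feeds):
  0: (0,1).acc=0  regs=<0,0>
  0: (1,0).acc=0  regs=<0,0>
  0: (1,1).acc=0  regs=<0,0>
  1: (0,1).acc=63  regs=<7,63>
  1: (1,0).acc=53  regs=<2,53>
  1: (1,1).acc=0  regs=<0,0>
  2: (0,1).acc=81  regs=<9,81>
  2: (1,0).acc=54  regs=<1,54>
  2: (1,1).acc=73  regs=<2,73>
  3: (0,1).acc=63  regs=<7,63>
  3: (1,0).acc=116  regs=<9,116>
  3: (1,1).acc=86  regs=<1,86>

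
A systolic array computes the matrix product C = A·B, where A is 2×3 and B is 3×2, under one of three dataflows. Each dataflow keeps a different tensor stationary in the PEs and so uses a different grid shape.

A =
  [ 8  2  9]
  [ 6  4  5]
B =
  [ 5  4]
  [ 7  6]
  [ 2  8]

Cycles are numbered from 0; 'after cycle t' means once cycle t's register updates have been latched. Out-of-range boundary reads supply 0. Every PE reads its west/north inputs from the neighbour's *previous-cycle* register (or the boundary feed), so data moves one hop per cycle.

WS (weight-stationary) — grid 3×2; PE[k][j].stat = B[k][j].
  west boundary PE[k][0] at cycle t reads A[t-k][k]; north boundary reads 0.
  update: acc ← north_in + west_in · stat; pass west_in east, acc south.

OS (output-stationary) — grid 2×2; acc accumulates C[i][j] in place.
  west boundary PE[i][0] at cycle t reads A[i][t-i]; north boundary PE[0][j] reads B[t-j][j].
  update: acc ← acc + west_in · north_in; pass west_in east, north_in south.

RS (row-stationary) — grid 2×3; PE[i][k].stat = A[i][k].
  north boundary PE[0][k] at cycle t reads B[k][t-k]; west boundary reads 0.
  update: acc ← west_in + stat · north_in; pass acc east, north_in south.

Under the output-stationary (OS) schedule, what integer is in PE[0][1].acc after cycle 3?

PE[0][1].acc = 116

OS 2×2: PE[0][1] cycle-by-cycle (with neighbour feeds):
  step 0 · PE0,0: acc=40; fwd→8 fwd↓5
  step 0 · PE0,1: acc=0; fwd→0 fwd↓0
  step 1 · PE0,0: acc=54; fwd→2 fwd↓7
  step 1 · PE0,1: acc=32; fwd→8 fwd↓4
  step 2 · PE0,0: acc=72; fwd→9 fwd↓2
  step 2 · PE0,1: acc=44; fwd→2 fwd↓6
  step 3 · PE0,0: acc=72; fwd→0 fwd↓0
  step 3 · PE0,1: acc=116; fwd→9 fwd↓8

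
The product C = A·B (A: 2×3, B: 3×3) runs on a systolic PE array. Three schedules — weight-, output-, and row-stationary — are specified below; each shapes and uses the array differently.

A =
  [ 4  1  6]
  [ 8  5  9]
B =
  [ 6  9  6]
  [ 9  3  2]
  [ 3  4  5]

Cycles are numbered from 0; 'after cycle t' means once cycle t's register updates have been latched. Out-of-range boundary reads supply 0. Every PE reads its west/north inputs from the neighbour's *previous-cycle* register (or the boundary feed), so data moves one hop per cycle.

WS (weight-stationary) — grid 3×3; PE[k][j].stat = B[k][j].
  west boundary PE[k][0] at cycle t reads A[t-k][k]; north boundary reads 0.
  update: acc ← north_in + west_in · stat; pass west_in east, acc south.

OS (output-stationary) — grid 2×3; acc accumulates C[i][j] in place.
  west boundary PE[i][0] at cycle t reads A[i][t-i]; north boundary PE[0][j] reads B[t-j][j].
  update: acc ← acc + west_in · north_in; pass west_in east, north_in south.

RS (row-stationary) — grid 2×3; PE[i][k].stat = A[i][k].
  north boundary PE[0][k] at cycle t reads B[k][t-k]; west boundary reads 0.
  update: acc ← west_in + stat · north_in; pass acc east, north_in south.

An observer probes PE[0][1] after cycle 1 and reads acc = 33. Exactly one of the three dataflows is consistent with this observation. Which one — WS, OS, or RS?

dataflow = RS

WS [3×3] PE[0][1] across cycles:
  @0  [0,1]  acc 0  |  →0  ↓0
  @1  [0,1]  acc 36  |  →4  ↓36
OS [2×3] PE[0][1] across cycles:
  @0  [0,1]  acc 0  |  →0  ↓0
  @1  [0,1]  acc 36  |  →4  ↓9
RS [2×3] PE[0][1] across cycles:
  @0  [0,1]  acc 0  |  →0  ↓0
  @1  [0,1]  acc 33  |  →33  ↓9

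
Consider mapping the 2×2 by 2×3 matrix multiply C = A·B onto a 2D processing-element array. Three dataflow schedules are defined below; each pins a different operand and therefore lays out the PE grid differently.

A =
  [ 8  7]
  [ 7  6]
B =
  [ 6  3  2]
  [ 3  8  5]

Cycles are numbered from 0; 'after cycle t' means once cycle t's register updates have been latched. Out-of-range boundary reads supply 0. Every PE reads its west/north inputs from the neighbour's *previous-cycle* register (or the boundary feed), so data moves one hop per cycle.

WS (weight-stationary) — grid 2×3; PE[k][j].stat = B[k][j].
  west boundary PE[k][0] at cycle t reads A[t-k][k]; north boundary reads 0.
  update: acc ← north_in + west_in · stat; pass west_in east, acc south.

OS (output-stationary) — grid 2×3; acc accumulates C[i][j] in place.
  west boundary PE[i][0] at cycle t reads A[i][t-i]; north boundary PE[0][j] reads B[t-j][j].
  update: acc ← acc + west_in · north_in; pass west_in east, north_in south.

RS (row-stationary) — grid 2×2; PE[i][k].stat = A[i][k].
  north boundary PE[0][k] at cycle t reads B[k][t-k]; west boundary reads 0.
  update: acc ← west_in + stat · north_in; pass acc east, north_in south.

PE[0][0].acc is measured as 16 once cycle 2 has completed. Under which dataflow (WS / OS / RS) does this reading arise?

dataflow = RS

Under WS (2×3), PE[0][0]:
  after 0 — PE[0][0] acc=48, pass-E 8, pass-S 48
  after 1 — PE[0][0] acc=42, pass-E 7, pass-S 42
  after 2 — PE[0][0] acc=0, pass-E 0, pass-S 0
Under OS (2×3), PE[0][0]:
  after 0 — PE[0][0] acc=48, pass-E 8, pass-S 6
  after 1 — PE[0][0] acc=69, pass-E 7, pass-S 3
  after 2 — PE[0][0] acc=69, pass-E 0, pass-S 0
Under RS (2×2), PE[0][0]:
  after 0 — PE[0][0] acc=48, pass-E 48, pass-S 6
  after 1 — PE[0][0] acc=24, pass-E 24, pass-S 3
  after 2 — PE[0][0] acc=16, pass-E 16, pass-S 2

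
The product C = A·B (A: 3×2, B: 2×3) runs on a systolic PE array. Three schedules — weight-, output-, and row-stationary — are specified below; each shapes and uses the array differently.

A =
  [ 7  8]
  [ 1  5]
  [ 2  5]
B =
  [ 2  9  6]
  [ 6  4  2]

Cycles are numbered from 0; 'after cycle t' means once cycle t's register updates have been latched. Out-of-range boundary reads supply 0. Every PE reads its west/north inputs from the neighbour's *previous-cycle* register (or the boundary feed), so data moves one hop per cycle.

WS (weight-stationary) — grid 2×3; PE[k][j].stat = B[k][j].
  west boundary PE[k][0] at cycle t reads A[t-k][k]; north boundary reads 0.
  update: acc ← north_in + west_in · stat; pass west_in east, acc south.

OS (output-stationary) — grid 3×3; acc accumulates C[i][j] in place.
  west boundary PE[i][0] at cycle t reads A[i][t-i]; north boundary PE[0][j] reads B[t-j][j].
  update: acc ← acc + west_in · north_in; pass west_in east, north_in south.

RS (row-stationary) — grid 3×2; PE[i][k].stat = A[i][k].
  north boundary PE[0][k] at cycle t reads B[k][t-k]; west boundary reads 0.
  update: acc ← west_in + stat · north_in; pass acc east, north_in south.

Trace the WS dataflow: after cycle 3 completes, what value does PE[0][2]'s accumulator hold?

WS on a 2×3 grid — tracing PE[0][2] and its feeders:
  cycle 0: PE[0][1] → acc 0, east 0, south 0
  cycle 0: PE[0][2] → acc 0, east 0, south 0
  cycle 1: PE[0][1] → acc 63, east 7, south 63
  cycle 1: PE[0][2] → acc 0, east 0, south 0
  cycle 2: PE[0][1] → acc 9, east 1, south 9
  cycle 2: PE[0][2] → acc 42, east 7, south 42
  cycle 3: PE[0][1] → acc 18, east 2, south 18
  cycle 3: PE[0][2] → acc 6, east 1, south 6

PE[0][2].acc = 6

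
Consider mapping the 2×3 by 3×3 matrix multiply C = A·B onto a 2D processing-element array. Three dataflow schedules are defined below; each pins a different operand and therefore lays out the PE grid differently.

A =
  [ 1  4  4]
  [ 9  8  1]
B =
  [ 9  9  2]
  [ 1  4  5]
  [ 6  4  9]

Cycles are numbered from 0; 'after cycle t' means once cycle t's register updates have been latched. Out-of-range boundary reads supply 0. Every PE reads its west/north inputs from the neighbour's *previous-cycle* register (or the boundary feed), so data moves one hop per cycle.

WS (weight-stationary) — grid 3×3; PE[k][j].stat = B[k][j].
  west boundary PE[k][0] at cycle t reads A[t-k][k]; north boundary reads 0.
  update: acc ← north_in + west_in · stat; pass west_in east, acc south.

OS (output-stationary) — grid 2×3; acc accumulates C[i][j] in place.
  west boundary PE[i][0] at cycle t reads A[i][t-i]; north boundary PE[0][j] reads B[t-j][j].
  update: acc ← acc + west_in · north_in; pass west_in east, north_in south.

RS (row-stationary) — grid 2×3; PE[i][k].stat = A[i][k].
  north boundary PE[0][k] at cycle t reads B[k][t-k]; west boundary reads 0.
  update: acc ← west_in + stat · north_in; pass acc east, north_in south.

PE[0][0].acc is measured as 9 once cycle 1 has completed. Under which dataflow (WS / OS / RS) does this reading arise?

dataflow = RS

WS [3×3] PE[0][0] across cycles:
  [0] (0,0) acc=9 (h:1 v:9)
  [1] (0,0) acc=81 (h:9 v:81)
OS [2×3] PE[0][0] across cycles:
  [0] (0,0) acc=9 (h:1 v:9)
  [1] (0,0) acc=13 (h:4 v:1)
RS [2×3] PE[0][0] across cycles:
  [0] (0,0) acc=9 (h:9 v:9)
  [1] (0,0) acc=9 (h:9 v:9)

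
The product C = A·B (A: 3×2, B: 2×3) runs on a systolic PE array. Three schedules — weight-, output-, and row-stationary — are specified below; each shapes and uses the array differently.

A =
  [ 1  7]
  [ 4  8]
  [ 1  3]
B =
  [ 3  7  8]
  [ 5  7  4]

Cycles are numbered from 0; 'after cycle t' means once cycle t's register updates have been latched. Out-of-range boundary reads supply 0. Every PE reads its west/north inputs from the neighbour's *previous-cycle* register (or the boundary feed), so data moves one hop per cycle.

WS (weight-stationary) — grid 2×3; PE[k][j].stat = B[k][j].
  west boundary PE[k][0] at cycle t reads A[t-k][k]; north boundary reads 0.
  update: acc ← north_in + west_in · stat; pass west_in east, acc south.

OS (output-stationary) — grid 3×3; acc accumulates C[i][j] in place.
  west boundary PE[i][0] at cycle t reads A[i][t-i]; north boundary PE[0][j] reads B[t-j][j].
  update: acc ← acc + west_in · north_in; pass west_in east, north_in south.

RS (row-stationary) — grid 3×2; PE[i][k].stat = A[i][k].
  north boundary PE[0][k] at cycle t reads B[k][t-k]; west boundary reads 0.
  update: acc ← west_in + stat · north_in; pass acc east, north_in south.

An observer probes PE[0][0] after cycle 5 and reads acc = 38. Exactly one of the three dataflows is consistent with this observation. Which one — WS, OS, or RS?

dataflow = OS

Under WS (2×3), PE[0][0]:
  @0  [0,0]  acc 3  |  →1  ↓3
  @1  [0,0]  acc 12  |  →4  ↓12
  @2  [0,0]  acc 3  |  →1  ↓3
  @3  [0,0]  acc 0  |  →0  ↓0
  @4  [0,0]  acc 0  |  →0  ↓0
  @5  [0,0]  acc 0  |  →0  ↓0
Under OS (3×3), PE[0][0]:
  @0  [0,0]  acc 3  |  →1  ↓3
  @1  [0,0]  acc 38  |  →7  ↓5
  @2  [0,0]  acc 38  |  →0  ↓0
  @3  [0,0]  acc 38  |  →0  ↓0
  @4  [0,0]  acc 38  |  →0  ↓0
  @5  [0,0]  acc 38  |  →0  ↓0
Under RS (3×2), PE[0][0]:
  @0  [0,0]  acc 3  |  →3  ↓3
  @1  [0,0]  acc 7  |  →7  ↓7
  @2  [0,0]  acc 8  |  →8  ↓8
  @3  [0,0]  acc 0  |  →0  ↓0
  @4  [0,0]  acc 0  |  →0  ↓0
  @5  [0,0]  acc 0  |  →0  ↓0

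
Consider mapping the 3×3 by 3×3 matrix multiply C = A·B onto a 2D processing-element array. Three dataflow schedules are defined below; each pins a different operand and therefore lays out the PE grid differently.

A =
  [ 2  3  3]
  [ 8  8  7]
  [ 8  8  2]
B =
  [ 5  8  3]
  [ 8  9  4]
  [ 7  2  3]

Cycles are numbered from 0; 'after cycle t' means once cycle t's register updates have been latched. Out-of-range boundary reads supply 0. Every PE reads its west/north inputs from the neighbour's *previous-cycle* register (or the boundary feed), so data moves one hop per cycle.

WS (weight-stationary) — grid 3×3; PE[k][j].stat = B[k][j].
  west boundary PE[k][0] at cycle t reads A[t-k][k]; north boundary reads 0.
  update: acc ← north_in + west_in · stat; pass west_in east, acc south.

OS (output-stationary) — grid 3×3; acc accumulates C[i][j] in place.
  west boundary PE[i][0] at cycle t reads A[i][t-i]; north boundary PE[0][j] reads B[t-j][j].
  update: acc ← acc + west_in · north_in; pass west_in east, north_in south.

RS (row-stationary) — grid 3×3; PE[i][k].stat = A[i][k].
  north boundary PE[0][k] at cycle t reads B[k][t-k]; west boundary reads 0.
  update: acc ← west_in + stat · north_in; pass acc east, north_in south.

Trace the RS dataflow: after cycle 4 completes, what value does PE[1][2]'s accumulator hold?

Tracing RS — 3×3 array, target PE[1][2]:
  cycle 0: PE[0][2] → acc 0, east 0, south 0
  cycle 0: PE[1][1] → acc 0, east 0, south 0
  cycle 0: PE[1][2] → acc 0, east 0, south 0
  cycle 1: PE[0][2] → acc 0, east 0, south 0
  cycle 1: PE[1][1] → acc 0, east 0, south 0
  cycle 1: PE[1][2] → acc 0, east 0, south 0
  cycle 2: PE[0][2] → acc 55, east 55, south 7
  cycle 2: PE[1][1] → acc 104, east 104, south 8
  cycle 2: PE[1][2] → acc 0, east 0, south 0
  cycle 3: PE[0][2] → acc 49, east 49, south 2
  cycle 3: PE[1][1] → acc 136, east 136, south 9
  cycle 3: PE[1][2] → acc 153, east 153, south 7
  cycle 4: PE[0][2] → acc 27, east 27, south 3
  cycle 4: PE[1][1] → acc 56, east 56, south 4
  cycle 4: PE[1][2] → acc 150, east 150, south 2

PE[1][2].acc = 150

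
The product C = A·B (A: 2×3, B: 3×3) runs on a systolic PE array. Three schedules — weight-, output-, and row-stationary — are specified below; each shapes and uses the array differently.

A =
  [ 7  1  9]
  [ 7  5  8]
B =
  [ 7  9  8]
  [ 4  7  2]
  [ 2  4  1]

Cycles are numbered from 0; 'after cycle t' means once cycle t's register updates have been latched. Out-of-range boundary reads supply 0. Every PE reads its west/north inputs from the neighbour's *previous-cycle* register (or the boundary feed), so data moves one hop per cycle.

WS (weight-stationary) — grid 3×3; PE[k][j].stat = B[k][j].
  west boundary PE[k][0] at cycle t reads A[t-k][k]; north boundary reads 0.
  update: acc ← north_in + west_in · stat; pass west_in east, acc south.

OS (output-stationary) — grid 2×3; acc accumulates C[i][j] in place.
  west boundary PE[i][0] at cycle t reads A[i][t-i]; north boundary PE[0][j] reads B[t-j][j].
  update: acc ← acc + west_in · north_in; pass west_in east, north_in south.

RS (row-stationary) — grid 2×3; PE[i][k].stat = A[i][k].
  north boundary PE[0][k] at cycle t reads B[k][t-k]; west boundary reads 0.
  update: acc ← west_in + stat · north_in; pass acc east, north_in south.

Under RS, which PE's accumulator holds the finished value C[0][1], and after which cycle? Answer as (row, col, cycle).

RS — PE[0][2] is where C[0][1] collects:
  step 0 · PE0,2: acc=0; fwd→0 fwd↓0
  step 1 · PE0,2: acc=0; fwd→0 fwd↓0
  step 2 · PE0,2: acc=71; fwd→71 fwd↓2
  step 3 · PE0,2: acc=106; fwd→106 fwd↓4

(row, col, cycle) = (0, 2, 3)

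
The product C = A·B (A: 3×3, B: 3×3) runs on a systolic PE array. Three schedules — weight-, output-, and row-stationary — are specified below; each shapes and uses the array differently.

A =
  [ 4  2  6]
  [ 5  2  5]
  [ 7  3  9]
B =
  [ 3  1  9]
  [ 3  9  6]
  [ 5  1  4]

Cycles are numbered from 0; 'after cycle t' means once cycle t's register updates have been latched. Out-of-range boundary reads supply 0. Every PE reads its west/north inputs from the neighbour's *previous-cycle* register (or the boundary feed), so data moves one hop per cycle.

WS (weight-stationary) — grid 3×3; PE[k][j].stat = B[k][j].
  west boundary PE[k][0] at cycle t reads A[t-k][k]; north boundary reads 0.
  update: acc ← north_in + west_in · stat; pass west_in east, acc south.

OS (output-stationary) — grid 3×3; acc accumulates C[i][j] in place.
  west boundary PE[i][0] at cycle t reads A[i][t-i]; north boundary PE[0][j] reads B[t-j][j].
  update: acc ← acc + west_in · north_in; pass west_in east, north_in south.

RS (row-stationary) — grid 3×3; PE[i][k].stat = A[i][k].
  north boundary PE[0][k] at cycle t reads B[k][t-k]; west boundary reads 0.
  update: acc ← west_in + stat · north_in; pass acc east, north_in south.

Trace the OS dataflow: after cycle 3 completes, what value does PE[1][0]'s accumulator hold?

Tracing OS — 3×3 array, target PE[1][0]:
  c0 r0c0: 12 / 4 / 3
  c0 r1c0: 0 / 0 / 0
  c1 r0c0: 18 / 2 / 3
  c1 r1c0: 15 / 5 / 3
  c2 r0c0: 48 / 6 / 5
  c2 r1c0: 21 / 2 / 3
  c3 r0c0: 48 / 0 / 0
  c3 r1c0: 46 / 5 / 5

PE[1][0].acc = 46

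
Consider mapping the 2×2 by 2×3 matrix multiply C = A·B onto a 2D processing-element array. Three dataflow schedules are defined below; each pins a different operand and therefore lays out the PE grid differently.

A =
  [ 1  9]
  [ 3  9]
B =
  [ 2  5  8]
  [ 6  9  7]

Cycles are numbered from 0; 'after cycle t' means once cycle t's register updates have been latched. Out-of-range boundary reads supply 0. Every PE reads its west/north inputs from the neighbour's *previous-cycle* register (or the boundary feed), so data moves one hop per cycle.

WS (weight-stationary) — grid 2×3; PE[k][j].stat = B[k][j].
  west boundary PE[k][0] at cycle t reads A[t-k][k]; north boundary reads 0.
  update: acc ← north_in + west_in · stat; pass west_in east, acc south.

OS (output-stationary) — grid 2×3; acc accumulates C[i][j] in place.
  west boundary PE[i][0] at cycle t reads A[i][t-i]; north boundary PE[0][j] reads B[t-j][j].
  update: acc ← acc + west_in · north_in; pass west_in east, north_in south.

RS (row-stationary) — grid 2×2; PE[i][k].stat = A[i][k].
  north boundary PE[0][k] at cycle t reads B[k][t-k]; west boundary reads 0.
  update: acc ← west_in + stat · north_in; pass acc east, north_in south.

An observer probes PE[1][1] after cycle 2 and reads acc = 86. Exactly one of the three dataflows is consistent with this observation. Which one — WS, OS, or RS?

dataflow = WS

WS [2×3] PE[1][1] across cycles:
  [0] (1,1) acc=0 (h:0 v:0)
  [1] (1,1) acc=0 (h:0 v:0)
  [2] (1,1) acc=86 (h:9 v:86)
OS [2×3] PE[1][1] across cycles:
  [0] (1,1) acc=0 (h:0 v:0)
  [1] (1,1) acc=0 (h:0 v:0)
  [2] (1,1) acc=15 (h:3 v:5)
RS [2×2] PE[1][1] across cycles:
  [0] (1,1) acc=0 (h:0 v:0)
  [1] (1,1) acc=0 (h:0 v:0)
  [2] (1,1) acc=60 (h:60 v:6)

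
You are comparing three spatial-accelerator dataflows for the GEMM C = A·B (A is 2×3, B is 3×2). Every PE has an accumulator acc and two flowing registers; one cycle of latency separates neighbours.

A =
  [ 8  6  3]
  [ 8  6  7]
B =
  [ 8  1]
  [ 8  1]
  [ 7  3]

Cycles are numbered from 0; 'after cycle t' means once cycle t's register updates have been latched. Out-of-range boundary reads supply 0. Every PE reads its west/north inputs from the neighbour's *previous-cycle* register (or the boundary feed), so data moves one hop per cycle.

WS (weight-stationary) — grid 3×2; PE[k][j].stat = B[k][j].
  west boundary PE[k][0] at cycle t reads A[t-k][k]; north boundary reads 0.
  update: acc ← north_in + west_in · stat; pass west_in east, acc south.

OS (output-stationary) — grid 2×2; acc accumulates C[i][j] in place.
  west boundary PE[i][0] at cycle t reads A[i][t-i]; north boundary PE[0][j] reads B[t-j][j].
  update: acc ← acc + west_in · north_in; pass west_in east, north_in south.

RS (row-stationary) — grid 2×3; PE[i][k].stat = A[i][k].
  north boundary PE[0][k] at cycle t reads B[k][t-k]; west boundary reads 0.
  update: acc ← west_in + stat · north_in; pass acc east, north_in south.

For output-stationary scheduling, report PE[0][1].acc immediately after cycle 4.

OS 2×2: PE[0][1] cycle-by-cycle (with neighbour feeds):
  0: (0,0).acc=64  regs=<8,8>
  0: (0,1).acc=0  regs=<0,0>
  1: (0,0).acc=112  regs=<6,8>
  1: (0,1).acc=8  regs=<8,1>
  2: (0,0).acc=133  regs=<3,7>
  2: (0,1).acc=14  regs=<6,1>
  3: (0,0).acc=133  regs=<0,0>
  3: (0,1).acc=23  regs=<3,3>
  4: (0,0).acc=133  regs=<0,0>
  4: (0,1).acc=23  regs=<0,0>

PE[0][1].acc = 23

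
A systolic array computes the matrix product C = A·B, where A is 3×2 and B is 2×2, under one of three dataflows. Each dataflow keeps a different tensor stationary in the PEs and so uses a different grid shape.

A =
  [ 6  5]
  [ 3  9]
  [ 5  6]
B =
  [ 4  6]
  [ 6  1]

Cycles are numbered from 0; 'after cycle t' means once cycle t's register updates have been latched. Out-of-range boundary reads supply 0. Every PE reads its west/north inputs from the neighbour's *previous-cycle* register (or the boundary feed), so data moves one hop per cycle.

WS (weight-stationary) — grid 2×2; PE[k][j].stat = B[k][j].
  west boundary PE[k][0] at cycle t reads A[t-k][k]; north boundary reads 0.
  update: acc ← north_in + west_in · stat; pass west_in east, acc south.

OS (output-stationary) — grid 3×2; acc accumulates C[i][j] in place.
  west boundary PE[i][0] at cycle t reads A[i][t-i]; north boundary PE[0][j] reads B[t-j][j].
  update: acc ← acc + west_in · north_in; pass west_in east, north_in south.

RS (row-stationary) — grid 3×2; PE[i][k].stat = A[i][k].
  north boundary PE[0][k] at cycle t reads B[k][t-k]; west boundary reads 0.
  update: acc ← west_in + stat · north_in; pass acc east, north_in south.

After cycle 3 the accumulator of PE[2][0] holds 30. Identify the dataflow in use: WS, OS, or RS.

dataflow = RS

WS: PE[2][0] is outside its 2×2 grid.
— OS: 3×2; PE[2][0] trace:
  @0  [2,0]  acc 0  |  →0  ↓0
  @1  [2,0]  acc 0  |  →0  ↓0
  @2  [2,0]  acc 20  |  →5  ↓4
  @3  [2,0]  acc 56  |  →6  ↓6
— RS: 3×2; PE[2][0] trace:
  @0  [2,0]  acc 0  |  →0  ↓0
  @1  [2,0]  acc 0  |  →0  ↓0
  @2  [2,0]  acc 20  |  →20  ↓4
  @3  [2,0]  acc 30  |  →30  ↓6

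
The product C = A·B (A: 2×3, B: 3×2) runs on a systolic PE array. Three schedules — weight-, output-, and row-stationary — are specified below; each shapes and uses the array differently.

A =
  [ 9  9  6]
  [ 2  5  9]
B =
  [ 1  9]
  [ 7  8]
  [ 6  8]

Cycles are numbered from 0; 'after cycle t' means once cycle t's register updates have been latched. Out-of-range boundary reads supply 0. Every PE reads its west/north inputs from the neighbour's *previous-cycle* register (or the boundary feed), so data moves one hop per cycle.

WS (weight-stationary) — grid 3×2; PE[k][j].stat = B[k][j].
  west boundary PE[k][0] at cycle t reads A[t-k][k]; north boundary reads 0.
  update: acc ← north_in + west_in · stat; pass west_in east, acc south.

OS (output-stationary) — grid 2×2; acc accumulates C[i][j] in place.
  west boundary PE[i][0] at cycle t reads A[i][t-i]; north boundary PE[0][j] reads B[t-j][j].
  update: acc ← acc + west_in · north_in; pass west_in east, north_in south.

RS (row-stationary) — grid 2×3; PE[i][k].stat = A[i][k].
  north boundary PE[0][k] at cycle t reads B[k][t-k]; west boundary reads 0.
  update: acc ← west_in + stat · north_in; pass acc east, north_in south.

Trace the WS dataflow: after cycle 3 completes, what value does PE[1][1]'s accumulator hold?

PE[1][1].acc = 58

WS (3×2). Following PE[1][1] plus its west/north inputs:
  cycle 0: PE[0][1] → acc 0, east 0, south 0
  cycle 0: PE[1][0] → acc 0, east 0, south 0
  cycle 0: PE[1][1] → acc 0, east 0, south 0
  cycle 1: PE[0][1] → acc 81, east 9, south 81
  cycle 1: PE[1][0] → acc 72, east 9, south 72
  cycle 1: PE[1][1] → acc 0, east 0, south 0
  cycle 2: PE[0][1] → acc 18, east 2, south 18
  cycle 2: PE[1][0] → acc 37, east 5, south 37
  cycle 2: PE[1][1] → acc 153, east 9, south 153
  cycle 3: PE[0][1] → acc 0, east 0, south 0
  cycle 3: PE[1][0] → acc 0, east 0, south 0
  cycle 3: PE[1][1] → acc 58, east 5, south 58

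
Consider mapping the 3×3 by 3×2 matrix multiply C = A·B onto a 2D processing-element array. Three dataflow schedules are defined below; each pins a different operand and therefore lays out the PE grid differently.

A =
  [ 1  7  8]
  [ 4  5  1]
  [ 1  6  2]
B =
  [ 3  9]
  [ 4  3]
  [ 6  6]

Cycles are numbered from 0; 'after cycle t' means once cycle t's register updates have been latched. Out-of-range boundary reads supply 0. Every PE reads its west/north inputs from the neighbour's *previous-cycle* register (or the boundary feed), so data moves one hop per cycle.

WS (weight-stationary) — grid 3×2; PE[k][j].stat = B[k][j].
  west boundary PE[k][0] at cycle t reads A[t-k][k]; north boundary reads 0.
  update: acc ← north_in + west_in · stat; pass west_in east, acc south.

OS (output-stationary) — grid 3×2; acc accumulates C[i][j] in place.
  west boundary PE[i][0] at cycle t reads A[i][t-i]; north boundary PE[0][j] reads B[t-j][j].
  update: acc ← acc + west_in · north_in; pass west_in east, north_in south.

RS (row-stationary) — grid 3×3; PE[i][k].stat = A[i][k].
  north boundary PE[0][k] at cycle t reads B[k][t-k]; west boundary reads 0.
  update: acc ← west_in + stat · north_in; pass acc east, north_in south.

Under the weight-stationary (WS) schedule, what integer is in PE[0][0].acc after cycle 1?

PE[0][0].acc = 12

Tracing WS — 3×2 array, target PE[0][0]:
  t=0 PE[0][0]: acc=3 h=1 v=3
  t=1 PE[0][0]: acc=12 h=4 v=12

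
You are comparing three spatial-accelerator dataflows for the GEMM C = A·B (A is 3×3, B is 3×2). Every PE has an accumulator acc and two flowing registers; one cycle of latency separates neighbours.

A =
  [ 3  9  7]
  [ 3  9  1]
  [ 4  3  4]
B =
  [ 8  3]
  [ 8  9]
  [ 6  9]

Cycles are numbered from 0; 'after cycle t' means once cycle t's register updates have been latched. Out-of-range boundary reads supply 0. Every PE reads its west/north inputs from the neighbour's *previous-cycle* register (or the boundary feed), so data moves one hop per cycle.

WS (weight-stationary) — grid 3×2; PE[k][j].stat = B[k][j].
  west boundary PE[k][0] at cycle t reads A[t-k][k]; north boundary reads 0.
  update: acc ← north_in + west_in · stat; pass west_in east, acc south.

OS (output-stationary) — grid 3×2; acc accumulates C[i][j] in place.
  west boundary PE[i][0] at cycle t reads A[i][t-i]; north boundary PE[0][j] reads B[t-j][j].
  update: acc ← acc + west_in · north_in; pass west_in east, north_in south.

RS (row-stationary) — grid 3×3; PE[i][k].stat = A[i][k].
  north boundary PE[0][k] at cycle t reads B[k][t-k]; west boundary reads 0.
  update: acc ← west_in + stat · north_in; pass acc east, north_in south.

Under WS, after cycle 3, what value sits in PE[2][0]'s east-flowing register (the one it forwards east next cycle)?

register = 1

WS 3×2: PE[2][0] cycle-by-cycle (with neighbour feeds):
  [0] (1,0) acc=0 (h:0 v:0)
  [0] (2,0) acc=0 (h:0 v:0)
  [1] (1,0) acc=96 (h:9 v:96)
  [1] (2,0) acc=0 (h:0 v:0)
  [2] (1,0) acc=96 (h:9 v:96)
  [2] (2,0) acc=138 (h:7 v:138)
  [3] (1,0) acc=56 (h:3 v:56)
  [3] (2,0) acc=102 (h:1 v:102)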